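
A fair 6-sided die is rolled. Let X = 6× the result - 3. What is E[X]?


E[die] = (1+6)/2 = 7/2
E[X] = 6×7/2 - 3 = 18

E[X] = 18


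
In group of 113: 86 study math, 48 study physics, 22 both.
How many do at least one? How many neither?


|A∪B| = 86+48-22 = 112
Neither = 113-112 = 1

At least one: 112; Neither: 1


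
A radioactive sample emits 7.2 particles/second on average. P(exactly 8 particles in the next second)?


Poisson(λ=7.2): P(X=8) = e^(-λ)×λ^k/k!
= e^(-7.2) × 7.2^8 / 8!
≈ 0.0007465858084 × 7222041.36309 / 40320 ≈ 0.133727

P(X=8) ≈ 0.133727 ≈ 13.37%


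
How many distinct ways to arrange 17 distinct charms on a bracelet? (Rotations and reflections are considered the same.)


Free circular arrangements: rotations and reflections both identified.
(n-1)!/2 = 16!/2 = 20922789888000/2 = 10461394944000

10461394944000


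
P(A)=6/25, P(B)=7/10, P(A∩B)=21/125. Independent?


P(A)×P(B) = 21/125
P(A∩B) = 21/125
Equal ✓ → Independent

Yes, independent


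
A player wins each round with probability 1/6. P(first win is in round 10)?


Geometric: P(X=10) = (1-p)^(k-1)×p = (5/6)^9×1/6 = 1953125/60466176

P(X=10) = 1953125/60466176 ≈ 3.23%


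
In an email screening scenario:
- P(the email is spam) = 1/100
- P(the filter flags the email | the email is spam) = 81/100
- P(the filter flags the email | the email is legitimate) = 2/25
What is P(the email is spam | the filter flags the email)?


Using Bayes' theorem:
P(A|B) = P(B|A)·P(A) / P(B)

P(the filter flags the email) = 81/100 × 1/100 + 2/25 × 99/100
= 81/10000 + 99/1250 = 873/10000

P(the email is spam|the filter flags the email) = (81/10000) / (873/10000) = 9/97

P(the email is spam|the filter flags the email) = 9/97 ≈ 9.28%


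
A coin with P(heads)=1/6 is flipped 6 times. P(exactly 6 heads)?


Binomial: P(X=6) = C(6,6)×p^6×(1-p)^0
= 1 × 1/46656 × 1 = 1/46656

P(X=6) = 1/46656 ≈ 0.00%


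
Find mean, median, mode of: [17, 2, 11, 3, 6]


Sorted: [2, 3, 6, 11, 17]
Mean = 39/5
Median = 6
Freq: {17: 1, 2: 1, 11: 1, 3: 1, 6: 1}
Mode: No mode

Mean=39/5, Median=6, Mode=No mode


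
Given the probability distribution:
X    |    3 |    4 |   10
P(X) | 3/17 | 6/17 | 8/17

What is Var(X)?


E[X] = 113/17
E[X²] = 923/17
Var(X) = E[X²] - (E[X])² = 923/17 - 12769/289 = 2922/289

Var(X) = 2922/289 ≈ 10.1107


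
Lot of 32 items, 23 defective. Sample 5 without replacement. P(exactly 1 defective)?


Hypergeometric: C(23,1)×C(9,4)/C(32,5)
= 23×126/201376 = 207/14384

P(X=1) = 207/14384 ≈ 1.44%


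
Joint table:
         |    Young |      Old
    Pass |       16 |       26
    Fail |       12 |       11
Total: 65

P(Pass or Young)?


P(Pass∨Young) = P(Pass) + P(Young) - P(Pass∧Young)
= (42 + 28 - 16)/65 = 54/65

P = 54/65 ≈ 83.08%


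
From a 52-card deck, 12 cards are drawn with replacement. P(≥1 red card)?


P(not a red card) = 26/52 = 1/2
P(none in 12 draws) = (1/2)^12 = 1/4096
P(≥1 red card) = 1 - 1/4096 = 4095/4096

P = 4095/4096 ≈ 99.98%


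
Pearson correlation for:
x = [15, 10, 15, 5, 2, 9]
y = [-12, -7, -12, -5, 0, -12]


n=6, Σx=56, Σy=-48, Σxy=-563, Σx²=660, Σy²=506
r = (6×(-563) - 56×(-48))/√((6×660 - 56²)(6×506 - (-48)²))
= -690/√(824×732) = -690/√603168 ≈ -690/776.6389 ≈ -0.8884

r ≈ -0.8884


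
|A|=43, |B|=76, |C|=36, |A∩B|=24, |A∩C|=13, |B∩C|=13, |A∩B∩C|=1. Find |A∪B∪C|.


|A∪B∪C| = 43+76+36-24-13-13+1 = 106

|A∪B∪C| = 106


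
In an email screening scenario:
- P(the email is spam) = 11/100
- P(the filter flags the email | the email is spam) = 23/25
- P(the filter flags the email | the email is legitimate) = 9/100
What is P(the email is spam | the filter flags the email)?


Using Bayes' theorem:
P(A|B) = P(B|A)·P(A) / P(B)

P(the filter flags the email) = 23/25 × 11/100 + 9/100 × 89/100
= 253/2500 + 801/10000 = 1813/10000

P(the email is spam|the filter flags the email) = (253/2500) / (1813/10000) = 1012/1813

P(the email is spam|the filter flags the email) = 1012/1813 ≈ 55.82%


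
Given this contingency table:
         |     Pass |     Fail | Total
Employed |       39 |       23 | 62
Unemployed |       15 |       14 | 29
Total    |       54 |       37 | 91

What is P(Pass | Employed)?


P(Pass | Employed) = 39/(39+23) = 39/62

P(Pass|Employed) = 39/62 ≈ 62.90%


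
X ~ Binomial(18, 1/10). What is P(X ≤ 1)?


P(X ≤ 1) = Σ P(X=i) for i=0..1
P(X=0) = 150094635296999121/1000000000000000000
P(X=1) = 150094635296999121/500000000000000000
Sum = 450283905890997363/1000000000000000000

P(X ≤ 1) = 450283905890997363/1000000000000000000 ≈ 45.03%


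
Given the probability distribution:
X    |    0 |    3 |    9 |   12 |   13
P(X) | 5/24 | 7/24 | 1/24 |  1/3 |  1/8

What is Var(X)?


E[X] = 55/8
E[X²] = 601/8
Var(X) = E[X²] - (E[X])² = 601/8 - 3025/64 = 1783/64

Var(X) = 1783/64 ≈ 27.8594


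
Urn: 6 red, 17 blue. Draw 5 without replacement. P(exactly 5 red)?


Hypergeometric: C(6,5)×C(17,0)/C(23,5)
= 6×1/33649 = 6/33649

P(X=5) = 6/33649 ≈ 0.02%


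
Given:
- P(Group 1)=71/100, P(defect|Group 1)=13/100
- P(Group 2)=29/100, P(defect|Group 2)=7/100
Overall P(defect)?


P(B) = Σ P(B|Aᵢ)×P(Aᵢ)
  13/100×71/100 = 923/10000
  7/100×29/100 = 203/10000
Sum = 563/5000

P(defect) = 563/5000 ≈ 11.26%


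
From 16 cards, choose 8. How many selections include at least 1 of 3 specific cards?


Complement: C(16,8) - C(13,8) = 12870 - 1287 = 11583

11583


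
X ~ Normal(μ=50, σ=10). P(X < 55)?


z = (55-50)/10 = 0.5
P(Z < 0.5) = 0.6915

P(X < 55) ≈ 0.6915


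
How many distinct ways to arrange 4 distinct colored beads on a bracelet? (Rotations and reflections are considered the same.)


Free circular arrangements: rotations and reflections both identified.
(n-1)!/2 = 3!/2 = 6/2 = 3

3


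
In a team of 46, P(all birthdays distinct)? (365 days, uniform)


P(all different) = Π(365-i)/365 for i=0..45
= (365/365)×(364/365)×...×(320/365)
= 0.051747

P ≈ 0.0517 ≈ 5.17%


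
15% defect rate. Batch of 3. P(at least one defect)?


P(all good) = (17/20)^3 = 4913/8000
P(≥1 defect) = 3087/8000

P = 3087/8000 ≈ 38.59%


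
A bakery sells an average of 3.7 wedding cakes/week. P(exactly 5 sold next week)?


Poisson(λ=3.7): P(X=5) = e^(-λ)×λ^k/k!
= e^(-3.7) × 3.7^5 / 5!
≈ 0.02472352647 × 693.43957 / 120 ≈ 0.142869

P(X=5) ≈ 0.142869 ≈ 14.29%


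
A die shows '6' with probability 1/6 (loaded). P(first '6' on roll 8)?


Geometric: P(X=8) = (1-p)^(k-1)×p = (5/6)^7×1/6 = 78125/1679616

P(X=8) = 78125/1679616 ≈ 4.65%


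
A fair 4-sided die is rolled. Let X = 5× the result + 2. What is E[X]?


E[die] = (1+4)/2 = 5/2
E[X] = 5×5/2 + 2 = 29/2

E[X] = 29/2


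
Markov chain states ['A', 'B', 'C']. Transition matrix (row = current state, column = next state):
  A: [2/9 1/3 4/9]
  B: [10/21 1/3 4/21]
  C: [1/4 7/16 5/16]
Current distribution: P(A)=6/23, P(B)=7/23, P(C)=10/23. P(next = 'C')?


P(next=C) = Σᵢ P(now=i)×P(i→C)
= 6/23×4/9 + 7/23×4/21 + 10/23×5/16
= 8/69 + 4/69 + 25/184 = 57/184

P = 57/184 ≈ 0.3098


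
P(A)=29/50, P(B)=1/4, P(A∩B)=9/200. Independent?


P(A)×P(B) = 29/200
P(A∩B) = 9/200
Not equal → NOT independent

No, not independent


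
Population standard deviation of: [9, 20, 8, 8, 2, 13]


Mean = 60/6 = 10
  (9-10)²=1
  (20-10)²=100
  (8-10)²=4
  (8-10)²=4
  (2-10)²=64
  (13-10)²=9
Σ(x-μ)² = 182
σ² = 182/6 = 91/3

σ = √(91/3) ≈ 5.5076


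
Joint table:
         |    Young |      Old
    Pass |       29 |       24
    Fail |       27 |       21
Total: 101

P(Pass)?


P(Pass) = (29+24)/101 = 53/101

P(Pass) = 53/101 ≈ 52.48%


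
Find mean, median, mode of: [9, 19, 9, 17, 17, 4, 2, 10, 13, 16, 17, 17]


Sorted: [2, 4, 9, 9, 10, 13, 16, 17, 17, 17, 17, 19]
Mean = 150/12 = 25/2
Median = 29/2
Freq: {9: 2, 19: 1, 17: 4, 4: 1, 2: 1, 10: 1, 13: 1, 16: 1}
Mode: [17]

Mean=25/2, Median=29/2, Mode=17


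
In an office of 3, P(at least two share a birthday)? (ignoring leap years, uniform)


P(all different) = Π(365-i)/365 for i=0..2
= 0.991796
P(match) = 1 - 0.991796 = 0.008204

P ≈ 0.0082 ≈ 0.82%


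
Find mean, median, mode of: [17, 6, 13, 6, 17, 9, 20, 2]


Sorted: [2, 6, 6, 9, 13, 17, 17, 20]
Mean = 90/8 = 45/4
Median = 11
Freq: {17: 2, 6: 2, 13: 1, 9: 1, 20: 1, 2: 1}
Mode: [6, 17]

Mean=45/4, Median=11, Mode=[6, 17]


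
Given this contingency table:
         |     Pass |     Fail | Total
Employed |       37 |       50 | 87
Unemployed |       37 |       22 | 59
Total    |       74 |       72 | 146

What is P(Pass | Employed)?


P(Pass | Employed) = 37/(37+50) = 37/87

P(Pass|Employed) = 37/87 ≈ 42.53%


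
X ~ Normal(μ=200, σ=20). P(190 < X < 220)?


z₁=(190-200)/20=-0.5, z₂=(220-200)/20=1.0
P = Φ(1.0) - Φ(-0.5) = 0.841345 - 0.308538 = 0.532807 ≈ 0.5328

P(190 < X < 220) ≈ 0.5328


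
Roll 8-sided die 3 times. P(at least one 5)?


P(no 5)^3 = (7/8)^3 = 343/512
P(≥1) = 1 - 343/512 = 169/512

P = 169/512 ≈ 33.01%


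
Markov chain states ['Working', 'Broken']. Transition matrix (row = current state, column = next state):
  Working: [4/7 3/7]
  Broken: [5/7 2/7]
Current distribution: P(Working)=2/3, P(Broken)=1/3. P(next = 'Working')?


P(next=Working) = Σᵢ P(now=i)×P(i→Working)
= 2/3×4/7 + 1/3×5/7
= 8/21 + 5/21 = 13/21

P = 13/21 ≈ 0.6190


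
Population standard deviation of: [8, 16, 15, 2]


Mean = 41/4
  (8-41/4)²=81/16
  (16-41/4)²=529/16
  (15-41/4)²=361/16
  (2-41/4)²=1089/16
Σ(x-μ)² = 515/4
σ² = (515/4)/4 = 515/16

σ = √(515/16) ≈ 5.6734


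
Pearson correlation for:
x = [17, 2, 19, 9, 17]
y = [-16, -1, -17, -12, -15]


n=5, Σx=64, Σy=-61, Σxy=-960, Σx²=1024, Σy²=915
r = (5×(-960) - 64×(-61))/√((5×1024 - 64²)(5×915 - (-61)²))
= -896/√(1024×854) = -896/√874496 ≈ -896/935.1449 ≈ -0.9581

r ≈ -0.9581


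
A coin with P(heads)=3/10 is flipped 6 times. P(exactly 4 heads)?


Binomial: P(X=4) = C(6,4)×p^4×(1-p)^2
= 15 × 81/10000 × 49/100 = 11907/200000

P(X=4) = 11907/200000 ≈ 5.95%


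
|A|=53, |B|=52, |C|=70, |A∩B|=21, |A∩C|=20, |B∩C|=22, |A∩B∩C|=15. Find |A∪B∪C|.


|A∪B∪C| = 53+52+70-21-20-22+15 = 127

|A∪B∪C| = 127


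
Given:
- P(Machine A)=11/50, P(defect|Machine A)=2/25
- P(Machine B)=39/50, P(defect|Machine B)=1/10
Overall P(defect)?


P(B) = Σ P(B|Aᵢ)×P(Aᵢ)
  2/25×11/50 = 11/625
  1/10×39/50 = 39/500
Sum = 239/2500

P(defect) = 239/2500 ≈ 9.56%


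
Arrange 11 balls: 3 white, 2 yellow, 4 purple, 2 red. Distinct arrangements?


11!/(3!×2!×4!×2!) = 69300

69300


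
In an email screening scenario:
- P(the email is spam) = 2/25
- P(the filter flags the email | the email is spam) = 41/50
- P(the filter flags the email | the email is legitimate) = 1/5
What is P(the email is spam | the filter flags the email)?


Using Bayes' theorem:
P(A|B) = P(B|A)·P(A) / P(B)

P(the filter flags the email) = 41/50 × 2/25 + 1/5 × 23/25
= 41/625 + 23/125 = 156/625

P(the email is spam|the filter flags the email) = (41/625) / (156/625) = 41/156

P(the email is spam|the filter flags the email) = 41/156 ≈ 26.28%


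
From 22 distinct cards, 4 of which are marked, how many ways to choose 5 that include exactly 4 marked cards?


Choose 4 of the 4 marked cards and 1 of the other 18 cards:
C(4,4)×C(18,1) = 1×18 = 18

18


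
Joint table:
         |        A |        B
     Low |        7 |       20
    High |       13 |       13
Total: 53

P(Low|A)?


P(Low|A) = 7/(7+13) = 7/20

P = 7/20 ≈ 35.00%


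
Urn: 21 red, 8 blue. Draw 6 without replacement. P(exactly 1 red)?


Hypergeometric: C(21,1)×C(8,5)/C(29,6)
= 21×56/475020 = 14/5655

P(X=1) = 14/5655 ≈ 0.25%


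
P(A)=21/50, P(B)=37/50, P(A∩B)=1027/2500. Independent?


P(A)×P(B) = 777/2500
P(A∩B) = 1027/2500
Not equal → NOT independent

No, not independent


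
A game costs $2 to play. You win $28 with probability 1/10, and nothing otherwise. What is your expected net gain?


E[gain] = (28-2)×1/10 + (-2)×9/10
= 13/5 - 9/5 = 4/5

Expected net gain = $4/5 ≈ $0.80


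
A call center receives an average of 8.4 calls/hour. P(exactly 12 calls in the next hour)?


Poisson(λ=8.4): P(X=12) = e^(-λ)×λ^k/k!
= e^(-8.4) × 8.4^12 / 12!
≈ 0.0002248673242 × 123410307017 / 479001600 ≈ 0.057935

P(X=12) ≈ 0.057935 ≈ 5.79%


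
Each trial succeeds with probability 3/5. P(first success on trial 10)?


Geometric: P(X=10) = (1-p)^(k-1)×p = (2/5)^9×3/5 = 1536/9765625

P(X=10) = 1536/9765625 ≈ 0.02%


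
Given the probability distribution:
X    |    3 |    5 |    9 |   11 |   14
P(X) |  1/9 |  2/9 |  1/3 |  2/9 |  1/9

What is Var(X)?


E[X] = 76/9
E[X²] = 740/9
Var(X) = E[X²] - (E[X])² = 740/9 - 5776/81 = 884/81

Var(X) = 884/81 ≈ 10.9136


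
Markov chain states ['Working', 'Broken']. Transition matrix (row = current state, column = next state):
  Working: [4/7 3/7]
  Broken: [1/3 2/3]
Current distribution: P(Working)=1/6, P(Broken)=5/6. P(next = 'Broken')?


P(next=Broken) = Σᵢ P(now=i)×P(i→Broken)
= 1/6×3/7 + 5/6×2/3
= 1/14 + 5/9 = 79/126

P = 79/126 ≈ 0.6270


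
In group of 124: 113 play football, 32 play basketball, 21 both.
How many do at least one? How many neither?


|A∪B| = 113+32-21 = 124
Neither = 124-124 = 0

At least one: 124; Neither: 0


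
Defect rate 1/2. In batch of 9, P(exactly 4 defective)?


Binomial: P(X=4) = C(9,4)×p^4×(1-p)^5
= 126 × 1/16 × 1/32 = 63/256

P(X=4) = 63/256 ≈ 24.61%


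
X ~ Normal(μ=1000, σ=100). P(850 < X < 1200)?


z₁=(850-1000)/100=-1.5, z₂=(1200-1000)/100=2.0
P = Φ(2.0) - Φ(-1.5) = 0.977250 - 0.066807 = 0.910443 ≈ 0.9104

P(850 < X < 1200) ≈ 0.9104


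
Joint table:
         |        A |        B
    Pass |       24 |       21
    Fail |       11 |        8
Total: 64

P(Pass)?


P(Pass) = (24+21)/64 = 45/64

P(Pass) = 45/64 ≈ 70.31%


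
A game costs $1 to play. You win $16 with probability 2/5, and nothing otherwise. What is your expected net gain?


E[gain] = (16-1)×2/5 + (-1)×3/5
= 6 - 3/5 = 27/5

Expected net gain = $27/5 ≈ $5.40


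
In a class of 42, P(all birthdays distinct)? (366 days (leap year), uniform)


P(all different) = Π(366-i)/366 for i=0..41
= (366/366)×(365/366)×...×(325/366)
= 0.086572

P ≈ 0.0866 ≈ 8.66%


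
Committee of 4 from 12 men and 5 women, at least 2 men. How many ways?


Count by #men:
  2M,2W: C(12,2)×C(5,2)=660
  3M,1W: C(12,3)×C(5,1)=1100
  4M,0W: C(12,4)×C(5,0)=495
Total = 2255

2255


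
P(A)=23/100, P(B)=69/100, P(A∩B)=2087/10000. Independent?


P(A)×P(B) = 1587/10000
P(A∩B) = 2087/10000
Not equal → NOT independent

No, not independent


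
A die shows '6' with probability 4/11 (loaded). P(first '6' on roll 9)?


Geometric: P(X=9) = (1-p)^(k-1)×p = (7/11)^8×4/11 = 23059204/2357947691

P(X=9) = 23059204/2357947691 ≈ 0.98%


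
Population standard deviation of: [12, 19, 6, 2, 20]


Mean = 59/5
  (12-59/5)²=1/25
  (19-59/5)²=1296/25
  (6-59/5)²=841/25
  (2-59/5)²=2401/25
  (20-59/5)²=1681/25
Σ(x-μ)² = 1244/5
σ² = (1244/5)/5 = 1244/25

σ = √(1244/25) ≈ 7.0541


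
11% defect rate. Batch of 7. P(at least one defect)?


P(all good) = (89/100)^7 = 44231334895529/100000000000000
P(≥1 defect) = 55768665104471/100000000000000

P = 55768665104471/100000000000000 ≈ 55.77%


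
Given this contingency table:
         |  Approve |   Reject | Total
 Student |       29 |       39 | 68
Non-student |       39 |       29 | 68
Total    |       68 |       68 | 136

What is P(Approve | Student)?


P(Approve | Student) = 29/(29+39) = 29/68

P(Approve|Student) = 29/68 ≈ 42.65%


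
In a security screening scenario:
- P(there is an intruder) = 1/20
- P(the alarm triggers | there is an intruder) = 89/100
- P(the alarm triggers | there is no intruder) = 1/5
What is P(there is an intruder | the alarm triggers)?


Using Bayes' theorem:
P(A|B) = P(B|A)·P(A) / P(B)

P(the alarm triggers) = 89/100 × 1/20 + 1/5 × 19/20
= 89/2000 + 19/100 = 469/2000

P(there is an intruder|the alarm triggers) = (89/2000) / (469/2000) = 89/469

P(there is an intruder|the alarm triggers) = 89/469 ≈ 18.98%


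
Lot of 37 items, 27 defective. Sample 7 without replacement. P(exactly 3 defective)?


Hypergeometric: C(27,3)×C(10,4)/C(37,7)
= 2925×210/10295472 = 102375/1715912

P(X=3) = 102375/1715912 ≈ 5.97%


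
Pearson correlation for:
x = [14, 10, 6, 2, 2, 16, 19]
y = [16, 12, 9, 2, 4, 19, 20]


n=7, Σx=69, Σy=82, Σxy=1094, Σx²=957, Σy²=1262
r = (7×1094 - 69×82)/√((7×957 - 69²)(7×1262 - 82²))
= 2000/√(1938×2110) = 2000/√4089180 ≈ 2000/2022.1721 ≈ 0.9890

r ≈ 0.9890


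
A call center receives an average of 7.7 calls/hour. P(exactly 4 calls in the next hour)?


Poisson(λ=7.7): P(X=4) = e^(-λ)×λ^k/k!
= e^(-7.7) × 7.7^4 / 4!
≈ 0.0004528271829 × 3515.3041 / 24 ≈ 0.066326

P(X=4) ≈ 0.066326 ≈ 6.63%


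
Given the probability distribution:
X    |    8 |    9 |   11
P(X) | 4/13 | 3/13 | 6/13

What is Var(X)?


E[X] = 125/13
E[X²] = 1225/13
Var(X) = E[X²] - (E[X])² = 1225/13 - 15625/169 = 300/169

Var(X) = 300/169 ≈ 1.7751


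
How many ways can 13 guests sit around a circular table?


Circular arrangements of 13 distinct objects: fix one position to break rotational symmetry.
(n-1)! = 12! = 479001600

479001600


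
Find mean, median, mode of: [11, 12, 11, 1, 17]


Sorted: [1, 11, 11, 12, 17]
Mean = 52/5
Median = 11
Freq: {11: 2, 12: 1, 1: 1, 17: 1}
Mode: [11]

Mean=52/5, Median=11, Mode=11


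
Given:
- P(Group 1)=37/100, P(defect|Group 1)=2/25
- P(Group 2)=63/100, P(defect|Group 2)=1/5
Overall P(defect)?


P(B) = Σ P(B|Aᵢ)×P(Aᵢ)
  2/25×37/100 = 37/1250
  1/5×63/100 = 63/500
Sum = 389/2500

P(defect) = 389/2500 ≈ 15.56%


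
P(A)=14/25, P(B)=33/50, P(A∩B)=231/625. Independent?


P(A)×P(B) = 231/625
P(A∩B) = 231/625
Equal ✓ → Independent

Yes, independent


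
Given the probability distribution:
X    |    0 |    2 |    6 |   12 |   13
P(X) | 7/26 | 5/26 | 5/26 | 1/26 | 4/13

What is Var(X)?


E[X] = 6
E[X²] = 848/13
Var(X) = E[X²] - (E[X])² = 848/13 - 36 = 380/13

Var(X) = 380/13 ≈ 29.2308


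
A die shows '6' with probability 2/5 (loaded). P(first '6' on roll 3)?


Geometric: P(X=3) = (1-p)^(k-1)×p = (3/5)^2×2/5 = 18/125

P(X=3) = 18/125 ≈ 14.40%


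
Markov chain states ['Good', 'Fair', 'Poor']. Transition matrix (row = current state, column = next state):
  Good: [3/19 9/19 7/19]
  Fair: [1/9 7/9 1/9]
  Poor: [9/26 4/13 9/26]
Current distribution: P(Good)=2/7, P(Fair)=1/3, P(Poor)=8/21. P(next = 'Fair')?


P(next=Fair) = Σᵢ P(now=i)×P(i→Fair)
= 2/7×9/19 + 1/3×7/9 + 8/21×4/13
= 18/133 + 7/27 + 32/273 = 23893/46683

P = 23893/46683 ≈ 0.5118


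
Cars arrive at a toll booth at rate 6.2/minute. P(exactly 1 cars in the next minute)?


Poisson(λ=6.2): P(X=1) = e^(-λ)×λ^k/k!
= e^(-6.2) × 6.2^1 / 1!
≈ 0.002029430636 × 6.2 / 1 ≈ 0.012582

P(X=1) ≈ 0.012582 ≈ 1.26%


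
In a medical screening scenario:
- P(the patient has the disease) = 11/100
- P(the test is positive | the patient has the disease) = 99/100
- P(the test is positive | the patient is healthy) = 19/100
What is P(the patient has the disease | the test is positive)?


Using Bayes' theorem:
P(A|B) = P(B|A)·P(A) / P(B)

P(the test is positive) = 99/100 × 11/100 + 19/100 × 89/100
= 1089/10000 + 1691/10000 = 139/500

P(the patient has the disease|the test is positive) = (1089/10000) / (139/500) = 1089/2780

P(the patient has the disease|the test is positive) = 1089/2780 ≈ 39.17%


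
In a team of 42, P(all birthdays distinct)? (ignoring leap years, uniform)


P(all different) = Π(365-i)/365 for i=0..41
= (365/365)×(364/365)×...×(324/365)
= 0.085970

P ≈ 0.0860 ≈ 8.60%


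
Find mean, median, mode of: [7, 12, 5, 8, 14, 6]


Sorted: [5, 6, 7, 8, 12, 14]
Mean = 52/6 = 26/3
Median = 15/2
Freq: {7: 1, 12: 1, 5: 1, 8: 1, 14: 1, 6: 1}
Mode: No mode

Mean=26/3, Median=15/2, Mode=No mode


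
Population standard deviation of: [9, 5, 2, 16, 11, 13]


Mean = 56/6 = 28/3
  (9-28/3)²=1/9
  (5-28/3)²=169/9
  (2-28/3)²=484/9
  (16-28/3)²=400/9
  (11-28/3)²=25/9
  (13-28/3)²=121/9
Σ(x-μ)² = 400/3
σ² = (400/3)/6 = 200/9

σ = √(200/9) ≈ 4.7140


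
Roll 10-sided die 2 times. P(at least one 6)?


P(no 6)^2 = (9/10)^2 = 81/100
P(≥1) = 1 - 81/100 = 19/100

P = 19/100 ≈ 19.00%


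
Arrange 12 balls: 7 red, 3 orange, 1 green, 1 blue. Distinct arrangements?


12!/(7!×3!×1!×1!) = 15840

15840


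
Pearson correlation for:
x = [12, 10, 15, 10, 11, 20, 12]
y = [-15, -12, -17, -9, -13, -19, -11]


n=7, Σx=90, Σy=-96, Σxy=-1300, Σx²=1234, Σy²=1390
r = (7×(-1300) - 90×(-96))/√((7×1234 - 90²)(7×1390 - (-96)²))
= -460/√(538×514) = -460/√276532 ≈ -460/525.8631 ≈ -0.8748

r ≈ -0.8748


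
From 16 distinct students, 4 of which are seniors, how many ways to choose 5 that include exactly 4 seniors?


Choose 4 of the 4 seniors and 1 of the other 12 students:
C(4,4)×C(12,1) = 1×12 = 12

12


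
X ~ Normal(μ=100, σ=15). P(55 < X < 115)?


z₁=(55-100)/15=-3.0, z₂=(115-100)/15=1.0
P = Φ(1.0) - Φ(-3.0) = 0.841345 - 0.001350 = 0.839995 ≈ 0.8400

P(55 < X < 115) ≈ 0.8400


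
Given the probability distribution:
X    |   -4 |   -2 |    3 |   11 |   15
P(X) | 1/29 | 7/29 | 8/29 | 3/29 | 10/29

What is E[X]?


E[X] = Σ x·P(X=x)
= (-4)×(1/29) + (-2)×(7/29) + (3)×(8/29) + (11)×(3/29) + (15)×(10/29)
= 189/29

E[X] = 189/29


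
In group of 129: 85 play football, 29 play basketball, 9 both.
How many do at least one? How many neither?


|A∪B| = 85+29-9 = 105
Neither = 129-105 = 24

At least one: 105; Neither: 24


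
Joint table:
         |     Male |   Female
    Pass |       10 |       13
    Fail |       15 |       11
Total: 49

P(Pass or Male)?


P(Pass∨Male) = P(Pass) + P(Male) - P(Pass∧Male)
= (23 + 25 - 10)/49 = 38/49

P = 38/49 ≈ 77.55%


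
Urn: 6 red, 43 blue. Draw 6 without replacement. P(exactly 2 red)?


Hypergeometric: C(6,2)×C(43,4)/C(49,6)
= 15×123410/13983816 = 44075/332948

P(X=2) = 44075/332948 ≈ 13.24%


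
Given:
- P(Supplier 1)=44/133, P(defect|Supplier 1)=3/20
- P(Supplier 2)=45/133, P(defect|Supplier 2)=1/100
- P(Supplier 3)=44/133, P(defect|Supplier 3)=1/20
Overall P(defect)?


P(B) = Σ P(B|Aᵢ)×P(Aᵢ)
  3/20×44/133 = 33/665
  1/100×45/133 = 9/2660
  1/20×44/133 = 11/665
Sum = 37/532

P(defect) = 37/532 ≈ 6.95%


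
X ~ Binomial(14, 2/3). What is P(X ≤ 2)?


P(X ≤ 2) = Σ P(X=i) for i=0..2
P(X=0) = 1/4782969
P(X=1) = 28/4782969
P(X=2) = 364/4782969
Sum = 131/1594323

P(X ≤ 2) = 131/1594323 ≈ 0.01%


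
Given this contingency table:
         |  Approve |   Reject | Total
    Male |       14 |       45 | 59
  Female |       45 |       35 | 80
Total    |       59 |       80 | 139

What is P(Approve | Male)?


P(Approve | Male) = 14/(14+45) = 14/59

P(Approve|Male) = 14/59 ≈ 23.73%


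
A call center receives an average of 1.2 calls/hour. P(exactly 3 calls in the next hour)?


Poisson(λ=1.2): P(X=3) = e^(-λ)×λ^k/k!
= e^(-1.2) × 1.2^3 / 3!
≈ 0.3011942119 × 1.728 / 6 ≈ 0.086744

P(X=3) ≈ 0.086744 ≈ 8.67%


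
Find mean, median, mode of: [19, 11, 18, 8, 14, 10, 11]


Sorted: [8, 10, 11, 11, 14, 18, 19]
Mean = 91/7 = 13
Median = 11
Freq: {19: 1, 11: 2, 18: 1, 8: 1, 14: 1, 10: 1}
Mode: [11]

Mean=13, Median=11, Mode=11


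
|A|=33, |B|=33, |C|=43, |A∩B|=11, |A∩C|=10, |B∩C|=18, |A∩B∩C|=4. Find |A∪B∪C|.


|A∪B∪C| = 33+33+43-11-10-18+4 = 74

|A∪B∪C| = 74


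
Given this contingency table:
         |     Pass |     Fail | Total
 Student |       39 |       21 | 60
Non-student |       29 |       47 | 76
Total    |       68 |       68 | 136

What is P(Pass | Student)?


P(Pass | Student) = 39/(39+21) = 39/60 = 13/20

P(Pass|Student) = 13/20 ≈ 65.00%


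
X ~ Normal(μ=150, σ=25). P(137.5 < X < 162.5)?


z₁=(137.5-150)/25=-0.5, z₂=(162.5-150)/25=0.5
P = Φ(0.5) - Φ(-0.5) = 0.691462 - 0.308538 = 0.382924 ≈ 0.3829

P(137.5 < X < 162.5) ≈ 0.3829


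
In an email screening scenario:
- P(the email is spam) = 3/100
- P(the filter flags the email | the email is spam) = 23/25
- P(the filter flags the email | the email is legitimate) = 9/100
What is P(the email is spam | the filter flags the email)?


Using Bayes' theorem:
P(A|B) = P(B|A)·P(A) / P(B)

P(the filter flags the email) = 23/25 × 3/100 + 9/100 × 97/100
= 69/2500 + 873/10000 = 1149/10000

P(the email is spam|the filter flags the email) = (69/2500) / (1149/10000) = 92/383

P(the email is spam|the filter flags the email) = 92/383 ≈ 24.02%


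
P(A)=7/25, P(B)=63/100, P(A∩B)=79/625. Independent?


P(A)×P(B) = 441/2500
P(A∩B) = 79/625
Not equal → NOT independent

No, not independent


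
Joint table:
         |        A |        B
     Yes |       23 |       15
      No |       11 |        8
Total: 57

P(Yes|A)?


P(Yes|A) = 23/(23+11) = 23/34

P = 23/34 ≈ 67.65%


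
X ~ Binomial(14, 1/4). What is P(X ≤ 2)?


P(X ≤ 2) = Σ P(X=i) for i=0..2
P(X=0) = 4782969/268435456
P(X=1) = 11160261/134217728
P(X=2) = 48361131/268435456
Sum = 37732311/134217728

P(X ≤ 2) = 37732311/134217728 ≈ 28.11%


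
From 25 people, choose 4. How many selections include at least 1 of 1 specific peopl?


Complement: C(25,4) - C(24,4) = 12650 - 10626 = 2024

2024


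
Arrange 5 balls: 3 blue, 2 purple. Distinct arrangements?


5!/(3!×2!) = 10

10


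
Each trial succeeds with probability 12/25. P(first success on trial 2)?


Geometric: P(X=2) = (1-p)^(k-1)×p = (13/25)^1×12/25 = 156/625

P(X=2) = 156/625 ≈ 24.96%


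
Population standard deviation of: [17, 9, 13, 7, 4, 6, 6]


Mean = 62/7
  (17-62/7)²=3249/49
  (9-62/7)²=1/49
  (13-62/7)²=841/49
  (7-62/7)²=169/49
  (4-62/7)²=1156/49
  (6-62/7)²=400/49
  (6-62/7)²=400/49
Σ(x-μ)² = 888/7
σ² = (888/7)/7 = 888/49

σ = √(888/49) ≈ 4.2570


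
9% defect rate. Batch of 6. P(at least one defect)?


P(all good) = (91/100)^6 = 567869252041/1000000000000
P(≥1 defect) = 432130747959/1000000000000

P = 432130747959/1000000000000 ≈ 43.21%


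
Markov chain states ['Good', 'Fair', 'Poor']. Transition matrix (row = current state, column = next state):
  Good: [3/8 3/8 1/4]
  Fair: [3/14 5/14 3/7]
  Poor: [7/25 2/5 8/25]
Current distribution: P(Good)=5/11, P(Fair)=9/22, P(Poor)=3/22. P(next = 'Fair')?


P(next=Fair) = Σᵢ P(now=i)×P(i→Fair)
= 5/11×3/8 + 9/22×5/14 + 3/22×2/5
= 15/88 + 45/308 + 3/55 = 1143/3080

P = 1143/3080 ≈ 0.3711


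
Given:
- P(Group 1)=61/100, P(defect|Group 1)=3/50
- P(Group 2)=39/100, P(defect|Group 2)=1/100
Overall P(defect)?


P(B) = Σ P(B|Aᵢ)×P(Aᵢ)
  3/50×61/100 = 183/5000
  1/100×39/100 = 39/10000
Sum = 81/2000

P(defect) = 81/2000 ≈ 4.05%


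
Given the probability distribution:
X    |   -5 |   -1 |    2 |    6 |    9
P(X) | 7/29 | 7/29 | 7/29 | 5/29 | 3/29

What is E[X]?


E[X] = Σ x·P(X=x)
= (-5)×(7/29) + (-1)×(7/29) + (2)×(7/29) + (6)×(5/29) + (9)×(3/29)
= 1

E[X] = 1


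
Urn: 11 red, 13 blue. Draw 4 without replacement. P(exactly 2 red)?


Hypergeometric: C(11,2)×C(13,2)/C(24,4)
= 55×78/10626 = 65/161

P(X=2) = 65/161 ≈ 40.37%


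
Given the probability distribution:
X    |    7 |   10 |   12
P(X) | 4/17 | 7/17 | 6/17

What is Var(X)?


E[X] = 10
E[X²] = 1760/17
Var(X) = E[X²] - (E[X])² = 1760/17 - 100 = 60/17

Var(X) = 60/17 ≈ 3.5294


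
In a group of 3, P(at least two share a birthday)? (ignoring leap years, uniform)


P(all different) = Π(365-i)/365 for i=0..2
= 0.991796
P(match) = 1 - 0.991796 = 0.008204

P ≈ 0.0082 ≈ 0.82%


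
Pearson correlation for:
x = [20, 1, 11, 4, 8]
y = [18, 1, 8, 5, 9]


n=5, Σx=44, Σy=41, Σxy=541, Σx²=602, Σy²=495
r = (5×541 - 44×41)/√((5×602 - 44²)(5×495 - 41²))
= 901/√(1074×794) = 901/√852756 ≈ 901/923.4479 ≈ 0.9757

r ≈ 0.9757


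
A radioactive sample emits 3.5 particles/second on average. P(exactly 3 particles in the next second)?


Poisson(λ=3.5): P(X=3) = e^(-λ)×λ^k/k!
= e^(-3.5) × 3.5^3 / 3!
≈ 0.03019738342 × 42.875 / 6 ≈ 0.215785

P(X=3) ≈ 0.215785 ≈ 21.58%


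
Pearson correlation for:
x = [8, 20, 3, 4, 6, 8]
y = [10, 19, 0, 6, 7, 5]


n=6, Σx=49, Σy=47, Σxy=566, Σx²=589, Σy²=571
r = (6×566 - 49×47)/√((6×589 - 49²)(6×571 - 47²))
= 1093/√(1133×1217) = 1093/√1378861 ≈ 1093/1174.2491 ≈ 0.9308

r ≈ 0.9308


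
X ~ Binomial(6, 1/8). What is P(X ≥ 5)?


P(X ≥ 5) = Σ P(X=i) for i=5..6
P(X=5) = 21/131072
P(X=6) = 1/262144
Sum = 43/262144

P(X ≥ 5) = 43/262144 ≈ 0.02%


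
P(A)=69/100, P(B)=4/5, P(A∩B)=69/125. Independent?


P(A)×P(B) = 69/125
P(A∩B) = 69/125
Equal ✓ → Independent

Yes, independent


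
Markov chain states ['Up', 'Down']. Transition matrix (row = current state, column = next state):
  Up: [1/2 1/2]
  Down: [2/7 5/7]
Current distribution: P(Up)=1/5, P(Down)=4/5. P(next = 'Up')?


P(next=Up) = Σᵢ P(now=i)×P(i→Up)
= 1/5×1/2 + 4/5×2/7
= 1/10 + 8/35 = 23/70

P = 23/70 ≈ 0.3286


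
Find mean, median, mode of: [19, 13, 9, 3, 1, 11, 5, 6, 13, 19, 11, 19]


Sorted: [1, 3, 5, 6, 9, 11, 11, 13, 13, 19, 19, 19]
Mean = 129/12 = 43/4
Median = 11
Freq: {19: 3, 13: 2, 9: 1, 3: 1, 1: 1, 11: 2, 5: 1, 6: 1}
Mode: [19]

Mean=43/4, Median=11, Mode=19


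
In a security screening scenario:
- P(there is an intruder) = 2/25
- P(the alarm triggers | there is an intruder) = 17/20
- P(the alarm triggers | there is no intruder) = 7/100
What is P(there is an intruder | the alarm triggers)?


Using Bayes' theorem:
P(A|B) = P(B|A)·P(A) / P(B)

P(the alarm triggers) = 17/20 × 2/25 + 7/100 × 23/25
= 17/250 + 161/2500 = 331/2500

P(there is an intruder|the alarm triggers) = (17/250) / (331/2500) = 170/331

P(there is an intruder|the alarm triggers) = 170/331 ≈ 51.36%


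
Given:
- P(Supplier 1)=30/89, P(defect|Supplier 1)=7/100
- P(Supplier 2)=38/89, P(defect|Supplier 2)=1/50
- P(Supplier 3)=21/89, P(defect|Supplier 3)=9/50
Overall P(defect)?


P(B) = Σ P(B|Aᵢ)×P(Aᵢ)
  7/100×30/89 = 21/890
  1/50×38/89 = 19/2225
  9/50×21/89 = 189/4450
Sum = 166/2225

P(defect) = 166/2225 ≈ 7.46%


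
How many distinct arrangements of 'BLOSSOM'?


Letters: 7, freq: {'B': 1, 'L': 1, 'O': 2, 'S': 2, 'M': 1}
7!/(1!×1!×2!×2!×1!) = 5040/4 = 1260

1260


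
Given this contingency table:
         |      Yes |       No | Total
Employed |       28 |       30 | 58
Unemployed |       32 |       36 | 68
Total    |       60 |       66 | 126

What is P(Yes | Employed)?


P(Yes | Employed) = 28/(28+30) = 28/58 = 14/29

P(Yes|Employed) = 14/29 ≈ 48.28%


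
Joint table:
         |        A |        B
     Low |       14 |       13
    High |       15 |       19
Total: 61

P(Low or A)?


P(Low∨A) = P(Low) + P(A) - P(Low∧A)
= (27 + 29 - 14)/61 = 42/61

P = 42/61 ≈ 68.85%


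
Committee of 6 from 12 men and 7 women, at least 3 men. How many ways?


Count by #men:
  3M,3W: C(12,3)×C(7,3)=7700
  4M,2W: C(12,4)×C(7,2)=10395
  5M,1W: C(12,5)×C(7,1)=5544
  6M,0W: C(12,6)×C(7,0)=924
Total = 24563

24563


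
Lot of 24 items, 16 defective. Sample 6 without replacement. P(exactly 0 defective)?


Hypergeometric: C(16,0)×C(8,6)/C(24,6)
= 1×28/134596 = 1/4807

P(X=0) = 1/4807 ≈ 0.02%


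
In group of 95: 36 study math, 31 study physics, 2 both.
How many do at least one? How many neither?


|A∪B| = 36+31-2 = 65
Neither = 95-65 = 30

At least one: 65; Neither: 30


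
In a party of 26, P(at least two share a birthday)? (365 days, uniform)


P(all different) = Π(365-i)/365 for i=0..25
= 0.401759
P(match) = 1 - 0.401759 = 0.598241

P ≈ 0.5982 ≈ 59.82%


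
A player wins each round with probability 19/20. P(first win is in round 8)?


Geometric: P(X=8) = (1-p)^(k-1)×p = (1/20)^7×19/20 = 19/25600000000

P(X=8) = 19/25600000000 ≈ 0.00%


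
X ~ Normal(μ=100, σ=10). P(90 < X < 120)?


z₁=(90-100)/10=-1.0, z₂=(120-100)/10=2.0
P = Φ(2.0) - Φ(-1.0) = 0.977250 - 0.158655 = 0.818595 ≈ 0.8186

P(90 < X < 120) ≈ 0.8186


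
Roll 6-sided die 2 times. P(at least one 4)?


P(no 4)^2 = (5/6)^2 = 25/36
P(≥1) = 1 - 25/36 = 11/36

P = 11/36 ≈ 30.56%


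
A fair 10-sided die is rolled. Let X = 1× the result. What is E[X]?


E[die] = (1+10)/2 = 11/2
E[X] = 1 × 11/2 = 11/2

E[X] = 11/2


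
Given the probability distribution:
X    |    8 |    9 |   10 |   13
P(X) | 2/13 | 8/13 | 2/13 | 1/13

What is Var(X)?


E[X] = 121/13
E[X²] = 1145/13
Var(X) = E[X²] - (E[X])² = 1145/13 - 14641/169 = 244/169

Var(X) = 244/169 ≈ 1.4438


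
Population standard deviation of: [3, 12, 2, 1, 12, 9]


Mean = 39/6 = 13/2
  (3-13/2)²=49/4
  (12-13/2)²=121/4
  (2-13/2)²=81/4
  (1-13/2)²=121/4
  (12-13/2)²=121/4
  (9-13/2)²=25/4
Σ(x-μ)² = 259/2
σ² = (259/2)/6 = 259/12

σ = √(259/12) ≈ 4.6458


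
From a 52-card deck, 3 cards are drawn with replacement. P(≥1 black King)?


P(not a black King) = 50/52 = 25/26
P(none in 3 draws) = (25/26)^3 = 15625/17576
P(≥1 black King) = 1 - 15625/17576 = 1951/17576

P = 1951/17576 ≈ 11.10%


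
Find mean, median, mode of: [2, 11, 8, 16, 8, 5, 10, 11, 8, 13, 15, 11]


Sorted: [2, 5, 8, 8, 8, 10, 11, 11, 11, 13, 15, 16]
Mean = 118/12 = 59/6
Median = 21/2
Freq: {2: 1, 11: 3, 8: 3, 16: 1, 5: 1, 10: 1, 13: 1, 15: 1}
Mode: [8, 11]

Mean=59/6, Median=21/2, Mode=[8, 11]


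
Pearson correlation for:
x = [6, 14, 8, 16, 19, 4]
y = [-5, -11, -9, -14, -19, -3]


n=6, Σx=67, Σy=-61, Σxy=-853, Σx²=929, Σy²=793
r = (6×(-853) - 67×(-61))/√((6×929 - 67²)(6×793 - (-61)²))
= -1031/√(1085×1037) = -1031/√1125145 ≈ -1031/1060.7285 ≈ -0.9720

r ≈ -0.9720


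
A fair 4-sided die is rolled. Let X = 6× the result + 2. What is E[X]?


E[die] = (1+4)/2 = 5/2
E[X] = 6×5/2 + 2 = 17

E[X] = 17


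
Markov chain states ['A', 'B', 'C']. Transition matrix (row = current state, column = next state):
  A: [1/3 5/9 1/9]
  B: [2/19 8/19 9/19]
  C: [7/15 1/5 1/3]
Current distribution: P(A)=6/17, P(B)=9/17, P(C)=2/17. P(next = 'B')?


P(next=B) = Σᵢ P(now=i)×P(i→B)
= 6/17×5/9 + 9/17×8/19 + 2/17×1/5
= 10/51 + 72/323 + 2/85 = 2144/4845

P = 2144/4845 ≈ 0.4425


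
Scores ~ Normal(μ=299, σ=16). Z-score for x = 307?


z = (x - μ)/σ = (307 - 299)/16 = 0.5

z = 0.5


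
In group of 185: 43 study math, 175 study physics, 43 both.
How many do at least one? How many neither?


|A∪B| = 43+175-43 = 175
Neither = 185-175 = 10

At least one: 175; Neither: 10


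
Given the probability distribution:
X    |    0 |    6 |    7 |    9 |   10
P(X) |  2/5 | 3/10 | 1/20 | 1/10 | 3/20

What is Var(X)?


E[X] = 91/20
E[X²] = 727/20
Var(X) = E[X²] - (E[X])² = 727/20 - 8281/400 = 6259/400

Var(X) = 6259/400 ≈ 15.6475


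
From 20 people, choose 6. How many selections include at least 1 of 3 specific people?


Complement: C(20,6) - C(17,6) = 38760 - 12376 = 26384

26384


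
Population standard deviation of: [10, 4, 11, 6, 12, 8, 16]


Mean = 67/7
  (10-67/7)²=9/49
  (4-67/7)²=1521/49
  (11-67/7)²=100/49
  (6-67/7)²=625/49
  (12-67/7)²=289/49
  (8-67/7)²=121/49
  (16-67/7)²=2025/49
Σ(x-μ)² = 670/7
σ² = (670/7)/7 = 670/49

σ = √(670/49) ≈ 3.6978


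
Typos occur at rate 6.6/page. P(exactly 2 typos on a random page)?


Poisson(λ=6.6): P(X=2) = e^(-λ)×λ^k/k!
= e^(-6.6) × 6.6^2 / 2!
≈ 0.001360368038 × 43.56 / 2 ≈ 0.029629

P(X=2) ≈ 0.029629 ≈ 2.96%


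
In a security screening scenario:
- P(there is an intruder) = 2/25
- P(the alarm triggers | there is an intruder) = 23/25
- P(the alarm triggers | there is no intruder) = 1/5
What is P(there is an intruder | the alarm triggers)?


Using Bayes' theorem:
P(A|B) = P(B|A)·P(A) / P(B)

P(the alarm triggers) = 23/25 × 2/25 + 1/5 × 23/25
= 46/625 + 23/125 = 161/625

P(there is an intruder|the alarm triggers) = (46/625) / (161/625) = 2/7

P(there is an intruder|the alarm triggers) = 2/7 ≈ 28.57%


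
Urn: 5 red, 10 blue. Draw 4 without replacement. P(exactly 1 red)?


Hypergeometric: C(5,1)×C(10,3)/C(15,4)
= 5×120/1365 = 40/91

P(X=1) = 40/91 ≈ 43.96%


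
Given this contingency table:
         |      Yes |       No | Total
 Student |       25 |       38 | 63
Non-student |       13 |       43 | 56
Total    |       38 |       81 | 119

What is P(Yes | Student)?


P(Yes | Student) = 25/(25+38) = 25/63

P(Yes|Student) = 25/63 ≈ 39.68%


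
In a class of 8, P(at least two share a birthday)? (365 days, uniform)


P(all different) = Π(365-i)/365 for i=0..7
= 0.925665
P(match) = 1 - 0.925665 = 0.074335

P ≈ 0.0743 ≈ 7.43%


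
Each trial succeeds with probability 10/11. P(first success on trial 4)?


Geometric: P(X=4) = (1-p)^(k-1)×p = (1/11)^3×10/11 = 10/14641

P(X=4) = 10/14641 ≈ 0.07%


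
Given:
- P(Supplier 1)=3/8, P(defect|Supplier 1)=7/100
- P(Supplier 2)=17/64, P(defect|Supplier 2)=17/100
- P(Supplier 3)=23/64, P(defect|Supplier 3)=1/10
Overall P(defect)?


P(B) = Σ P(B|Aᵢ)×P(Aᵢ)
  7/100×3/8 = 21/800
  17/100×17/64 = 289/6400
  1/10×23/64 = 23/640
Sum = 687/6400

P(defect) = 687/6400 ≈ 10.73%


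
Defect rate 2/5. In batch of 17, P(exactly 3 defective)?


Binomial: P(X=3) = C(17,3)×p^3×(1-p)^14
= 680 × 8/125 × 4782969/6103515625 = 5203870272/152587890625

P(X=3) = 5203870272/152587890625 ≈ 3.41%


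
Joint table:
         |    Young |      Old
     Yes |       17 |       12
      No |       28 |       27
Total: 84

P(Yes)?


P(Yes) = (17+12)/84 = 29/84

P(Yes) = 29/84 ≈ 34.52%


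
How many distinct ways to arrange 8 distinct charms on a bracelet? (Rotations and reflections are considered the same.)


Free circular arrangements: rotations and reflections both identified.
(n-1)!/2 = 7!/2 = 5040/2 = 2520

2520


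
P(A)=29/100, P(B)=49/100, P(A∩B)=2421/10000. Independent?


P(A)×P(B) = 1421/10000
P(A∩B) = 2421/10000
Not equal → NOT independent

No, not independent


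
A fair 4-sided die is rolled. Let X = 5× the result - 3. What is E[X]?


E[die] = (1+4)/2 = 5/2
E[X] = 5×5/2 - 3 = 19/2

E[X] = 19/2


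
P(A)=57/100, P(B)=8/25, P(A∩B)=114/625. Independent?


P(A)×P(B) = 114/625
P(A∩B) = 114/625
Equal ✓ → Independent

Yes, independent


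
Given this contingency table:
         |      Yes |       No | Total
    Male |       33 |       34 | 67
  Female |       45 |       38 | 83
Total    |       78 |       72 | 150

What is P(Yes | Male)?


P(Yes | Male) = 33/(33+34) = 33/67

P(Yes|Male) = 33/67 ≈ 49.25%


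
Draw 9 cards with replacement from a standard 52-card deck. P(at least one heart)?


P(not a heart) = 39/52 = 3/4
P(none in 9 draws) = (3/4)^9 = 19683/262144
P(≥1 heart) = 1 - 19683/262144 = 242461/262144

P = 242461/262144 ≈ 92.49%


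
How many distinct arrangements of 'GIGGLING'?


Letters: 8, freq: {'G': 4, 'I': 2, 'L': 1, 'N': 1}
8!/(4!×2!×1!×1!) = 40320/48 = 840

840


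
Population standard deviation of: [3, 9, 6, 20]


Mean = 38/4 = 19/2
  (3-19/2)²=169/4
  (9-19/2)²=1/4
  (6-19/2)²=49/4
  (20-19/2)²=441/4
Σ(x-μ)² = 165
σ² = 165/4

σ = √(165/4) ≈ 6.4226


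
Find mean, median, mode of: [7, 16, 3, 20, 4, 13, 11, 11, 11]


Sorted: [3, 4, 7, 11, 11, 11, 13, 16, 20]
Mean = 96/9 = 32/3
Median = 11
Freq: {7: 1, 16: 1, 3: 1, 20: 1, 4: 1, 13: 1, 11: 3}
Mode: [11]

Mean=32/3, Median=11, Mode=11
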